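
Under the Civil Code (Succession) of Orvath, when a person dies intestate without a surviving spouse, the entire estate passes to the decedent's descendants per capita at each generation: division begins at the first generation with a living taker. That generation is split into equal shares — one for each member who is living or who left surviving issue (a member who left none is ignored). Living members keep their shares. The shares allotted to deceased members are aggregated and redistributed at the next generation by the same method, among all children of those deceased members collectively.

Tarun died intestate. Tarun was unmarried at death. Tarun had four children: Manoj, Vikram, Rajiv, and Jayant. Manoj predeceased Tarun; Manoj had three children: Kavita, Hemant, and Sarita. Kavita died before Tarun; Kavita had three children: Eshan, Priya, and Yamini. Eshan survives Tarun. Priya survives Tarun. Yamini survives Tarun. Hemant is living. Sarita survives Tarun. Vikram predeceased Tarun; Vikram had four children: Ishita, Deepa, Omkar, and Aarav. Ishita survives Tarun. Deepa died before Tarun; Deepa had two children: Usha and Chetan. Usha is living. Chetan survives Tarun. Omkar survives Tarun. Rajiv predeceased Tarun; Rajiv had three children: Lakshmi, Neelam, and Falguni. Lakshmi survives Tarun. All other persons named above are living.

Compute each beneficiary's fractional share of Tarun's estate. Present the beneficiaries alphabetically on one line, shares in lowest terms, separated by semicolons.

There is no surviving spouse, so the entire estate passes to Tarun's descendants per capita at each generation.
At generation 1 (Manoj, Vikram, Rajiv, Jayant) there are 4 shares of (1)/4 = 1/4 each.
Living: Jayant — each takes 1/4.
Deceased: Manoj, Vikram, and Rajiv. Their combined 3/4 is pooled and carried to generation 2.
At generation 2 (Kavita, Hemant, Sarita, Ishita, Deepa, Omkar, Aarav, Lakshmi, Neelam, Falguni) there are 10 shares of (3/4)/10 = 3/40 each.
Living: Hemant, Sarita, Ishita, Omkar, Aarav, Lakshmi, Neelam, and Falguni — each takes 3/40.
Deceased: Kavita and Deepa. Their combined 3/20 is pooled and carried to generation 3.
At generation 3 (Eshan, Priya, Yamini, Usha, Chetan) there are 5 shares of (3/20)/5 = 3/100 each.
Living: Eshan, Priya, Yamini, Usha, and Chetan — each takes 3/100.

Aarav 3/40; Chetan 3/100; Eshan 3/100; Falguni 3/40; Hemant 3/40; Ishita 3/40; Jayant 1/4; Lakshmi 3/40; Neelam 3/40; Omkar 3/40; Priya 3/100; Sarita 3/40; Usha 3/100; Yamini 3/100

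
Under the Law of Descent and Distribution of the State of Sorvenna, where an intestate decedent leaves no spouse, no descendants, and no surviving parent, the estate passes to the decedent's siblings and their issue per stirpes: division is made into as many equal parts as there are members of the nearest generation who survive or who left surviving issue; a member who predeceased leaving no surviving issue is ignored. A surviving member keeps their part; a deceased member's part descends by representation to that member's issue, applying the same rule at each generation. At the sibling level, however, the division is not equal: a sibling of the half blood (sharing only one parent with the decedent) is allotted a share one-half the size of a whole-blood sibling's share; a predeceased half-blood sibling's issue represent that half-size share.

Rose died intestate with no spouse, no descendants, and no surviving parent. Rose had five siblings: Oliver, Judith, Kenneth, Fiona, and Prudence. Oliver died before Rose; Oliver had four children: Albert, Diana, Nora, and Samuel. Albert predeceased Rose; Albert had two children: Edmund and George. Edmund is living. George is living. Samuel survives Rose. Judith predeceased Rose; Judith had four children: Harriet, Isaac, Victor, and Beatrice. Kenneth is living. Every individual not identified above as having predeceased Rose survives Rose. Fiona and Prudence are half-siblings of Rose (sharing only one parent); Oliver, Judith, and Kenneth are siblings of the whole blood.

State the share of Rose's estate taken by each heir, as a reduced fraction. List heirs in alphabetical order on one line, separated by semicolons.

Beatrice 1/16; Diana 1/16; Edmund 1/32; Fiona 1/8; George 1/32; Harriet 1/16; Isaac 1/16; Kenneth 1/4; Nora 1/16; Prudence 1/8; Samuel 1/16; Victor 1/16

No spouse, descendants, or parent survives, so the estate passes to Rose's siblings per stirpes.
Half-blood siblings count for one-half the weight of whole-blood siblings at the initial division.
Dividing 1 in proportion to weights (total weight 4): Oliver (weight 1) → 1/4; Judith (weight 1) → 1/4; Kenneth (weight 1) → 1/4; Fiona (weight 1/2) → 1/8; Prudence (weight 1/2) → 1/8.
Oliver predeceased; the 1/4 allotted to Oliver's branch passes to Oliver's issue by representation.
The 1/4 is divided into 4 equal shares of 1/16 among Albert, Diana, Nora, Samuel.
Albert predeceased; the 1/16 allotted to Albert's branch passes to Albert's issue by representation.
The 1/16 is divided into 2 equal shares of 1/32 among Edmund, George.
Edmund is living and takes 1/32.
George is living and takes 1/32.
Diana is living and takes 1/16.
Nora is living and takes 1/16.
Samuel is living and takes 1/16.
Judith predeceased; the 1/4 allotted to Judith's branch passes to Judith's issue by representation.
The 1/4 is divided into 4 equal shares of 1/16 among Harriet, Isaac, Victor, Beatrice.
Harriet is living and takes 1/16.
Isaac is living and takes 1/16.
Victor is living and takes 1/16.
Beatrice is living and takes 1/16.
Kenneth is living and takes 1/4.
Fiona is living and takes 1/8.
Prudence is living and takes 1/8.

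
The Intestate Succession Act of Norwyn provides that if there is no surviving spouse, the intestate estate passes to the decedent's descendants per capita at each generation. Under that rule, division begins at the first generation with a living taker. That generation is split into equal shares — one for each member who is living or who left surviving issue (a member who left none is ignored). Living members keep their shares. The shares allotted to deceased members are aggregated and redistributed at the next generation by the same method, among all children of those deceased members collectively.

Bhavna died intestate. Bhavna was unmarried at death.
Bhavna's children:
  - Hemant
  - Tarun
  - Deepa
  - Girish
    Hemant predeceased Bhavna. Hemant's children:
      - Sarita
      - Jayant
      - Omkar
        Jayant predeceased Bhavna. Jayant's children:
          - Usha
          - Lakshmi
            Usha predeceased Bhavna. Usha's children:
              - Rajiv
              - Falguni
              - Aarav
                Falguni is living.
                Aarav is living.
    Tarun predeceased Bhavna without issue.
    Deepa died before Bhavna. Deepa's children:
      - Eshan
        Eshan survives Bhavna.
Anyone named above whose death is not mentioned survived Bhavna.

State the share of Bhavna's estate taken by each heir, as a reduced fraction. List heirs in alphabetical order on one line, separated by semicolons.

Aarav 1/36; Eshan 1/6; Falguni 1/36; Girish 1/3; Lakshmi 1/12; Omkar 1/6; Rajiv 1/36; Sarita 1/6

There is no surviving spouse, so the entire estate passes to Bhavna's descendants per capita at each generation.
At generation 1 (Hemant, Deepa, Girish) there are 3 shares of (1)/3 = 1/3 each.
Living: Girish — each takes 1/3.
Deceased: Hemant and Deepa. Their combined 2/3 is pooled and carried to generation 2.
At generation 2 (Sarita, Jayant, Omkar, Eshan) there are 4 shares of (2/3)/4 = 1/6 each.
Living: Sarita, Omkar, and Eshan — each takes 1/6.
Deceased: Jayant. That 1/6 share is carried to generation 3.
At generation 3 (Usha, Lakshmi) there are 2 shares of (1/6)/2 = 1/12 each.
Living: Lakshmi — each takes 1/12.
Deceased: Usha. That 1/12 share is carried to generation 4.
At generation 4 (Rajiv, Falguni, Aarav) there are 3 shares of (1/12)/3 = 1/36 each.
Living: Rajiv, Falguni, and Aarav — each takes 1/36.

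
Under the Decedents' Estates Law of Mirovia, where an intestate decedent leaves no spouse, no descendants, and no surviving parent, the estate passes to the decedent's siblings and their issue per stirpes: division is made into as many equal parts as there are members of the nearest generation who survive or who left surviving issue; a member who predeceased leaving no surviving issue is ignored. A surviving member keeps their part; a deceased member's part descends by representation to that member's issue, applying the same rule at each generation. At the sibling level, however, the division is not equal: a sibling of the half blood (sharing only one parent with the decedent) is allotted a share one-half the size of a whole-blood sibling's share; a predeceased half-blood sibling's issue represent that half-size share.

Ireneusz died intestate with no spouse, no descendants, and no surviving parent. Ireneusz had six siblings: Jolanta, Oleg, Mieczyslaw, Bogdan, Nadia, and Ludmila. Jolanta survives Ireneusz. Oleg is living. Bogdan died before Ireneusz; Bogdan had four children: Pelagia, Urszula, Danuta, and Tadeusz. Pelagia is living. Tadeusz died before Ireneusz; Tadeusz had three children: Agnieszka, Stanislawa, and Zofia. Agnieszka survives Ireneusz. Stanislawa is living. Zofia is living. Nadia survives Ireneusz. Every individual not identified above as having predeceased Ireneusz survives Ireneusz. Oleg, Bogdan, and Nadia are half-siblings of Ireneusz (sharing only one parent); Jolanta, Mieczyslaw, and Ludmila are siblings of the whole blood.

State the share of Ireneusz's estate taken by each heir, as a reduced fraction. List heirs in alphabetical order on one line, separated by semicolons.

No spouse, descendants, or parent survives, so the estate passes to Ireneusz's siblings per stirpes.
Half-blood siblings count for one-half the weight of whole-blood siblings at the initial division.
Dividing 1 in proportion to weights (total weight 9/2): Jolanta (weight 1) → 2/9; Oleg (weight 1/2) → 1/9; Mieczyslaw (weight 1) → 2/9; Bogdan (weight 1/2) → 1/9; Nadia (weight 1/2) → 1/9; Ludmila (weight 1) → 2/9.
Jolanta is living and takes 2/9.
Oleg is living and takes 1/9.
Mieczyslaw is living and takes 2/9.
Bogdan predeceased; the 1/9 allotted to Bogdan's branch passes to Bogdan's issue by representation.
The 1/9 is divided into 4 equal shares of 1/36 among Pelagia, Urszula, Danuta, Tadeusz.
Pelagia is living and takes 1/36.
Urszula is living and takes 1/36.
Danuta is living and takes 1/36.
Tadeusz predeceased; the 1/36 allotted to Tadeusz's branch passes to Tadeusz's issue by representation.
The 1/36 is divided into 3 equal shares of 1/108 among Agnieszka, Stanislawa, Zofia.
Agnieszka is living and takes 1/108.
Stanislawa is living and takes 1/108.
Zofia is living and takes 1/108.
Nadia is living and takes 1/9.
Ludmila is living and takes 2/9.

Agnieszka 1/108; Danuta 1/36; Jolanta 2/9; Ludmila 2/9; Mieczyslaw 2/9; Nadia 1/9; Oleg 1/9; Pelagia 1/36; Stanislawa 1/108; Urszula 1/36; Zofia 1/108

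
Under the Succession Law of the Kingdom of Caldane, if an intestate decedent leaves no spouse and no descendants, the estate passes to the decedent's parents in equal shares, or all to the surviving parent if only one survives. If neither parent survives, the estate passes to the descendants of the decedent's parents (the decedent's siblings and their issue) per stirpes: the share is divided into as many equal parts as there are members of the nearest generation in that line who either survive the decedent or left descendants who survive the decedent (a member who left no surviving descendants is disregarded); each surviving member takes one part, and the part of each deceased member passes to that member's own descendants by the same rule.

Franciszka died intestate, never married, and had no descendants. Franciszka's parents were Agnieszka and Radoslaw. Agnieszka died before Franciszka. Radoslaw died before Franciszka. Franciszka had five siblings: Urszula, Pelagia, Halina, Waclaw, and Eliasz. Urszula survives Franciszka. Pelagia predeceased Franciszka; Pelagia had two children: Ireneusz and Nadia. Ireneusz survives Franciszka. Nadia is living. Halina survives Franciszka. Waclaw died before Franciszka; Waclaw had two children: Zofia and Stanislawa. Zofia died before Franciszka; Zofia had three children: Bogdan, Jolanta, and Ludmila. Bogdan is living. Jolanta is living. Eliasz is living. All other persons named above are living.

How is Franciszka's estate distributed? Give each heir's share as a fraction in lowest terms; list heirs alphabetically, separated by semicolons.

Bogdan 1/30; Eliasz 1/5; Halina 1/5; Ireneusz 1/10; Jolanta 1/30; Ludmila 1/30; Nadia 1/10; Stanislawa 1/10; Urszula 1/5

Neither parent survives and there are no descendants, so the estate passes to Franciszka's siblings and their issue per stirpes.
The estate is divided into 5 equal shares of 1/5 among Urszula, Pelagia, Halina, Waclaw, Eliasz.
Urszula is living and takes 1/5.
Pelagia predeceased; the 1/5 allotted to Pelagia's branch passes to Pelagia's issue by representation.
The 1/5 is divided into 2 equal shares of 1/10 among Ireneusz, Nadia.
Ireneusz is living and takes 1/10.
Nadia is living and takes 1/10.
Halina is living and takes 1/5.
Waclaw predeceased; the 1/5 allotted to Waclaw's branch passes to Waclaw's issue by representation.
The 1/5 is divided into 2 equal shares of 1/10 among Zofia, Stanislawa.
Zofia predeceased; the 1/10 allotted to Zofia's branch passes to Zofia's issue by representation.
The 1/10 is divided into 3 equal shares of 1/30 among Bogdan, Jolanta, Ludmila.
Bogdan is living and takes 1/30.
Jolanta is living and takes 1/30.
Ludmila is living and takes 1/30.
Stanislawa is living and takes 1/10.
Eliasz is living and takes 1/5.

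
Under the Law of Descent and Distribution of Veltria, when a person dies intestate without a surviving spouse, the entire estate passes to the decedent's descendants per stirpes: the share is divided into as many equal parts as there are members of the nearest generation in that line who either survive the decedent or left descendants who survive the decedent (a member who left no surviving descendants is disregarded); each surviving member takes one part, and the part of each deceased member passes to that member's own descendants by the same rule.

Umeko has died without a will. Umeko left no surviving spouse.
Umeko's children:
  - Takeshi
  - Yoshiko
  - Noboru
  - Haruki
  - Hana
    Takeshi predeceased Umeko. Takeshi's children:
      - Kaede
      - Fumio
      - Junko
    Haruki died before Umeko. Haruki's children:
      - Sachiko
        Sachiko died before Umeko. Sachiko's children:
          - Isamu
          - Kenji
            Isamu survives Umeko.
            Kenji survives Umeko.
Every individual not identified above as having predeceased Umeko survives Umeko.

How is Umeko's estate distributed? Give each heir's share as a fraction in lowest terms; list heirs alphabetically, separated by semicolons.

Fumio 1/15; Hana 1/5; Isamu 1/10; Junko 1/15; Kaede 1/15; Kenji 1/10; Noboru 1/5; Yoshiko 1/5

There is no surviving spouse, so the entire estate passes to Umeko's descendants per stirpes.
The estate is divided into 5 equal shares of 1/5 among Takeshi, Yoshiko, Noboru, Haruki, Hana.
Takeshi predeceased; the 1/5 allotted to Takeshi's branch passes to Takeshi's issue by representation.
The 1/5 is divided into 3 equal shares of 1/15 among Kaede, Fumio, Junko.
Kaede is living and takes 1/15.
Fumio is living and takes 1/15.
Junko is living and takes 1/15.
Yoshiko is living and takes 1/5.
Noboru is living and takes 1/5.
Haruki predeceased; the 1/5 allotted to Haruki's branch passes to Haruki's issue by representation.
Sachiko's line is the sole branch at this level, so the full 1/5 passes to Sachiko's issue by representation.
The 1/5 is divided into 2 equal shares of 1/10 among Isamu, Kenji.
Isamu is living and takes 1/10.
Kenji is living and takes 1/10.
Hana is living and takes 1/5.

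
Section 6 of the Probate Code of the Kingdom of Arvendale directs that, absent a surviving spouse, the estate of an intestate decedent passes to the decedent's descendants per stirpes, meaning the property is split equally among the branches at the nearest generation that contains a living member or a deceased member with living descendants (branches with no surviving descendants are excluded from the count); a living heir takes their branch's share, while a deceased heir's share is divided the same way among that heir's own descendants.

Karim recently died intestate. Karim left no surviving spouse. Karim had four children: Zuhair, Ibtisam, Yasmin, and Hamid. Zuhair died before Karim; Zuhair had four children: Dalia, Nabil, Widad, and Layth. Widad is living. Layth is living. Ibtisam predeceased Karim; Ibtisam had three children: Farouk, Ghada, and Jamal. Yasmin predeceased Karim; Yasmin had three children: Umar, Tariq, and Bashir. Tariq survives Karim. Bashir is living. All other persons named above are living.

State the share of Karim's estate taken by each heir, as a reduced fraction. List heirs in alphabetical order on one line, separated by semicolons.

Bashir 1/12; Dalia 1/16; Farouk 1/12; Ghada 1/12; Hamid 1/4; Jamal 1/12; Layth 1/16; Nabil 1/16; Tariq 1/12; Umar 1/12; Widad 1/16

There is no surviving spouse, so the entire estate passes to Karim's descendants per stirpes.
The estate is divided into 4 equal shares of 1/4 among Zuhair, Ibtisam, Yasmin, Hamid.
Zuhair predeceased; the 1/4 allotted to Zuhair's branch passes to Zuhair's issue by representation.
The 1/4 is divided into 4 equal shares of 1/16 among Dalia, Nabil, Widad, Layth.
Dalia is living and takes 1/16.
Nabil is living and takes 1/16.
Widad is living and takes 1/16.
Layth is living and takes 1/16.
Ibtisam predeceased; the 1/4 allotted to Ibtisam's branch passes to Ibtisam's issue by representation.
The 1/4 is divided into 3 equal shares of 1/12 among Farouk, Ghada, Jamal.
Farouk is living and takes 1/12.
Ghada is living and takes 1/12.
Jamal is living and takes 1/12.
Yasmin predeceased; the 1/4 allotted to Yasmin's branch passes to Yasmin's issue by representation.
The 1/4 is divided into 3 equal shares of 1/12 among Umar, Tariq, Bashir.
Umar is living and takes 1/12.
Tariq is living and takes 1/12.
Bashir is living and takes 1/12.
Hamid is living and takes 1/4.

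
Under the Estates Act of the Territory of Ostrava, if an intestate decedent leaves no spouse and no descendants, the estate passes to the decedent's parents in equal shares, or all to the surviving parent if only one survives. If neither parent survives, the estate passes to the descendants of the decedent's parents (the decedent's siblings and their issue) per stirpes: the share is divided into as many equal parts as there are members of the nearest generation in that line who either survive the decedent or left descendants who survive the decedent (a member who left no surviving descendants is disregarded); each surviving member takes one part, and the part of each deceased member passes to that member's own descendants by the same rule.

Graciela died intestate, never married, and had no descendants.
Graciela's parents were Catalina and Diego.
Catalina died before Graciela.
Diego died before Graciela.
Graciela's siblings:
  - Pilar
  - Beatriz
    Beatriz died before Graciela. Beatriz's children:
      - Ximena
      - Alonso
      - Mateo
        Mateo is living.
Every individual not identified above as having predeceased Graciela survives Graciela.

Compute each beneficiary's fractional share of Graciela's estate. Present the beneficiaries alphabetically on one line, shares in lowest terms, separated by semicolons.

Neither parent survives and there are no descendants, so the estate passes to Graciela's siblings and their issue per stirpes.
The estate is divided into 2 equal shares of 1/2 among Pilar, Beatriz.
Pilar is living and takes 1/2.
Beatriz predeceased; the 1/2 allotted to Beatriz's branch passes to Beatriz's issue by representation.
The 1/2 is divided into 3 equal shares of 1/6 among Ximena, Alonso, Mateo.
Ximena is living and takes 1/6.
Alonso is living and takes 1/6.
Mateo is living and takes 1/6.

Alonso 1/6; Mateo 1/6; Pilar 1/2; Ximena 1/6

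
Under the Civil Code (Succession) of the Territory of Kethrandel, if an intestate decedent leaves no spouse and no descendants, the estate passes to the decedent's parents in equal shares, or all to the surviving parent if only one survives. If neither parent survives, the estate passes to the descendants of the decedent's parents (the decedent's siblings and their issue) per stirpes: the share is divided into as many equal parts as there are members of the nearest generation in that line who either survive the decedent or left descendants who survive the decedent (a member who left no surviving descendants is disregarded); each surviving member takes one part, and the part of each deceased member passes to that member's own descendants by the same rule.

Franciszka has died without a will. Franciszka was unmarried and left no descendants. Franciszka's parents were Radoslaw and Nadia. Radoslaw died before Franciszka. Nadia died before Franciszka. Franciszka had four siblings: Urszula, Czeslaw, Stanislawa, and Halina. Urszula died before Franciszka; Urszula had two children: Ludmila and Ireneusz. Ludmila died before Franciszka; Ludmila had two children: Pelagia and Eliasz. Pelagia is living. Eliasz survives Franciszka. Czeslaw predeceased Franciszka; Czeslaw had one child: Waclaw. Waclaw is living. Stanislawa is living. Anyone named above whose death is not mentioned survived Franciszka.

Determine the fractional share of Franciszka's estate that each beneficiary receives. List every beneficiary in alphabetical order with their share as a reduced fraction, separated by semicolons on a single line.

Neither parent survives and there are no descendants, so the estate passes to Franciszka's siblings and their issue per stirpes.
The estate is divided into 4 equal shares of 1/4 among Urszula, Czeslaw, Stanislawa, Halina.
Urszula predeceased; the 1/4 allotted to Urszula's branch passes to Urszula's issue by representation.
The 1/4 is divided into 2 equal shares of 1/8 among Ludmila, Ireneusz.
Ludmila predeceased; the 1/8 allotted to Ludmila's branch passes to Ludmila's issue by representation.
The 1/8 is divided into 2 equal shares of 1/16 among Pelagia, Eliasz.
Pelagia is living and takes 1/16.
Eliasz is living and takes 1/16.
Ireneusz is living and takes 1/8.
Czeslaw predeceased; the 1/4 allotted to Czeslaw's branch passes to Czeslaw's issue by representation.
Waclaw is the sole taker at this level and receives the full 1/4.
Stanislawa is living and takes 1/4.
Halina is living and takes 1/4.

Eliasz 1/16; Halina 1/4; Ireneusz 1/8; Pelagia 1/16; Stanislawa 1/4; Waclaw 1/4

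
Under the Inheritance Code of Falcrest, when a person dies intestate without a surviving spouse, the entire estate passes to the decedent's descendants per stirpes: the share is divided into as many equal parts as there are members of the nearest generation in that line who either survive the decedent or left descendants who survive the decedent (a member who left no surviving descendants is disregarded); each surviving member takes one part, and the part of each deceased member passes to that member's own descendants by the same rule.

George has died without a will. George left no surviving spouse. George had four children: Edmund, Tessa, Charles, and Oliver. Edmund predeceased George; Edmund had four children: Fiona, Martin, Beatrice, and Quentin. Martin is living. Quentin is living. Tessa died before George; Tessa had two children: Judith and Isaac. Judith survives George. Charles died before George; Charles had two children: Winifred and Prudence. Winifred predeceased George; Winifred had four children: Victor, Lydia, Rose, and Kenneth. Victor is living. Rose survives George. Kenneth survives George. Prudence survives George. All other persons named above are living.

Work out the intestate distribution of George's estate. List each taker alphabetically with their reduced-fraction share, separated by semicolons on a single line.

Beatrice 1/16; Fiona 1/16; Isaac 1/8; Judith 1/8; Kenneth 1/32; Lydia 1/32; Martin 1/16; Oliver 1/4; Prudence 1/8; Quentin 1/16; Rose 1/32; Victor 1/32

There is no surviving spouse, so the entire estate passes to George's descendants per stirpes.
The estate is divided into 4 equal shares of 1/4 among Edmund, Tessa, Charles, Oliver.
Edmund predeceased; the 1/4 allotted to Edmund's branch passes to Edmund's issue by representation.
The 1/4 is divided into 4 equal shares of 1/16 among Fiona, Martin, Beatrice, Quentin.
Fiona is living and takes 1/16.
Martin is living and takes 1/16.
Beatrice is living and takes 1/16.
Quentin is living and takes 1/16.
Tessa predeceased; the 1/4 allotted to Tessa's branch passes to Tessa's issue by representation.
The 1/4 is divided into 2 equal shares of 1/8 among Judith, Isaac.
Judith is living and takes 1/8.
Isaac is living and takes 1/8.
Charles predeceased; the 1/4 allotted to Charles's branch passes to Charles's issue by representation.
The 1/4 is divided into 2 equal shares of 1/8 among Winifred, Prudence.
Winifred predeceased; the 1/8 allotted to Winifred's branch passes to Winifred's issue by representation.
The 1/8 is divided into 4 equal shares of 1/32 among Victor, Lydia, Rose, Kenneth.
Victor is living and takes 1/32.
Lydia is living and takes 1/32.
Rose is living and takes 1/32.
Kenneth is living and takes 1/32.
Prudence is living and takes 1/8.
Oliver is living and takes 1/4.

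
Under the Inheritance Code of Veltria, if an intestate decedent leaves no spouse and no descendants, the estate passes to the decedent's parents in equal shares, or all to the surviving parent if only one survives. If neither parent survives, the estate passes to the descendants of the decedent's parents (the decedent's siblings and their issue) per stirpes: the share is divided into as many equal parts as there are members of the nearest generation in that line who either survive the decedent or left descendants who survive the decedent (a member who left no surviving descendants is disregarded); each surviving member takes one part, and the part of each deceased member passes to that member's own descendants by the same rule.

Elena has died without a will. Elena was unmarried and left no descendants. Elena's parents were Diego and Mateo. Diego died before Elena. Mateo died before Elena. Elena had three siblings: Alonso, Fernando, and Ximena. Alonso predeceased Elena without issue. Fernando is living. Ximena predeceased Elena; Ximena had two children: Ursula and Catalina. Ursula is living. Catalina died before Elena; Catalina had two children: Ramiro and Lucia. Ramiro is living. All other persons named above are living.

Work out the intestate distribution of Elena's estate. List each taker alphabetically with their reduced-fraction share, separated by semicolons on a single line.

Neither parent survives and there are no descendants, so the estate passes to Elena's siblings and their issue per stirpes.
Alonso left no surviving issue, so that branch lapses and is disregarded.
The estate is divided into 2 equal shares of 1/2 among Fernando, Ximena.
Fernando is living and takes 1/2.
Ximena predeceased; the 1/2 allotted to Ximena's branch passes to Ximena's issue by representation.
The 1/2 is divided into 2 equal shares of 1/4 among Ursula, Catalina.
Ursula is living and takes 1/4.
Catalina predeceased; the 1/4 allotted to Catalina's branch passes to Catalina's issue by representation.
The 1/4 is divided into 2 equal shares of 1/8 among Ramiro, Lucia.
Ramiro is living and takes 1/8.
Lucia is living and takes 1/8.

Fernando 1/2; Lucia 1/8; Ramiro 1/8; Ursula 1/4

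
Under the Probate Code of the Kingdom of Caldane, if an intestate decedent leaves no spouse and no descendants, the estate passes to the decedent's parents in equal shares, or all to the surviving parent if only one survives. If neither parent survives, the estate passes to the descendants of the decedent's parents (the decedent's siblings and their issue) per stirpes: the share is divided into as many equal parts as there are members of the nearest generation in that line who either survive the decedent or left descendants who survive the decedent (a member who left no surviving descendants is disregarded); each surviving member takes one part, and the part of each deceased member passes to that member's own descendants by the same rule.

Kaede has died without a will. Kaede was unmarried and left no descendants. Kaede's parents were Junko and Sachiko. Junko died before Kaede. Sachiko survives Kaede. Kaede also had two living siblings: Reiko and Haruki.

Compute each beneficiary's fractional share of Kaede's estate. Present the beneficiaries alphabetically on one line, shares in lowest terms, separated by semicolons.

Sachiko 1

Only one parent, Sachiko, survives, so Sachiko takes the entire estate. The siblings take nothing because a surviving parent has priority.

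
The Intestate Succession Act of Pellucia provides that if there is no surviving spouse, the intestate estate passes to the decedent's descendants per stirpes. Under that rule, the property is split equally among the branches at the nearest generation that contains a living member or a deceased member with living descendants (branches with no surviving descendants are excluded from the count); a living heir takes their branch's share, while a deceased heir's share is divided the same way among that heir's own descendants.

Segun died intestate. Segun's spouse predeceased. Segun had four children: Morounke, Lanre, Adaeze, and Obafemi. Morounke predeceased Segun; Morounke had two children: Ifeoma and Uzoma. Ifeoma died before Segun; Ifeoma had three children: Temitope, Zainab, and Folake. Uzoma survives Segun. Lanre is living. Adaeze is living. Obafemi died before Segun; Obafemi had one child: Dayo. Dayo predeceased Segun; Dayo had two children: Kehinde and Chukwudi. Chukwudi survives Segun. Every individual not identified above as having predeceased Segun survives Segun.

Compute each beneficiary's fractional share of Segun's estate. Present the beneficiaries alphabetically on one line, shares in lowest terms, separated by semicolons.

There is no surviving spouse, so the entire estate passes to Segun's descendants per stirpes.
The estate is divided into 4 equal shares of 1/4 among Morounke, Lanre, Adaeze, Obafemi.
Morounke predeceased; the 1/4 allotted to Morounke's branch passes to Morounke's issue by representation.
The 1/4 is divided into 2 equal shares of 1/8 among Ifeoma, Uzoma.
Ifeoma predeceased; the 1/8 allotted to Ifeoma's branch passes to Ifeoma's issue by representation.
The 1/8 is divided into 3 equal shares of 1/24 among Temitope, Zainab, Folake.
Temitope is living and takes 1/24.
Zainab is living and takes 1/24.
Folake is living and takes 1/24.
Uzoma is living and takes 1/8.
Lanre is living and takes 1/4.
Adaeze is living and takes 1/4.
Obafemi predeceased; the 1/4 allotted to Obafemi's branch passes to Obafemi's issue by representation.
Dayo's line is the sole branch at this level, so the full 1/4 passes to Dayo's issue by representation.
The 1/4 is divided into 2 equal shares of 1/8 among Kehinde, Chukwudi.
Kehinde is living and takes 1/8.
Chukwudi is living and takes 1/8.

Adaeze 1/4; Chukwudi 1/8; Folake 1/24; Kehinde 1/8; Lanre 1/4; Temitope 1/24; Uzoma 1/8; Zainab 1/24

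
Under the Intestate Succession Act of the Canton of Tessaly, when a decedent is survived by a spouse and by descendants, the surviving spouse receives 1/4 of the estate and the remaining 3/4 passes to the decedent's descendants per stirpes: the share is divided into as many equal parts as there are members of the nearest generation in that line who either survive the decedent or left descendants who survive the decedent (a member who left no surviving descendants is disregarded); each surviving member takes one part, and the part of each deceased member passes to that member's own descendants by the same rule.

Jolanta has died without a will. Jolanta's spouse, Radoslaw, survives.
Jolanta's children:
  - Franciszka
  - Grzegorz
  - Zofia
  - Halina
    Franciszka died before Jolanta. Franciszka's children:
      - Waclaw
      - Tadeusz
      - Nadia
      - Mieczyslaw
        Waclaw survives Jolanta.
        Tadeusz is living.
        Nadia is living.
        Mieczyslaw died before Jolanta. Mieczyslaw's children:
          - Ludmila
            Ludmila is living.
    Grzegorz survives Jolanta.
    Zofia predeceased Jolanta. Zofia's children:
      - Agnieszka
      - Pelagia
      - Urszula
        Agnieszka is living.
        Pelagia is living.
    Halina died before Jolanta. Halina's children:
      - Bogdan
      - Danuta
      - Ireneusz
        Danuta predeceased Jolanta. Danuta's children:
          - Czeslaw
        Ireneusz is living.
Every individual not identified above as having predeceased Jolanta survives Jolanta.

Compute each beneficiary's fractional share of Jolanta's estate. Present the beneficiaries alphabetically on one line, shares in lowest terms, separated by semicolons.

Radoslaw, as surviving spouse, takes 1/4.
The remaining 3/4 passes to Jolanta's descendants per stirpes.
The 3/4 is divided into 4 equal shares of 3/16 among Franciszka, Grzegorz, Zofia, Halina.
Franciszka predeceased; the 3/16 allotted to Franciszka's branch passes to Franciszka's issue by representation.
The 3/16 is divided into 4 equal shares of 3/64 among Waclaw, Tadeusz, Nadia, Mieczyslaw.
Waclaw is living and takes 3/64.
Tadeusz is living and takes 3/64.
Nadia is living and takes 3/64.
Mieczyslaw predeceased; the 3/64 allotted to Mieczyslaw's branch passes to Mieczyslaw's issue by representation.
Ludmila is the sole taker at this level and receives the full 3/64.
Grzegorz is living and takes 3/16.
Zofia predeceased; the 3/16 allotted to Zofia's branch passes to Zofia's issue by representation.
The 3/16 is divided into 3 equal shares of 1/16 among Agnieszka, Pelagia, Urszula.
Agnieszka is living and takes 1/16.
Pelagia is living and takes 1/16.
Urszula is living and takes 1/16.
Halina predeceased; the 3/16 allotted to Halina's branch passes to Halina's issue by representation.
The 3/16 is divided into 3 equal shares of 1/16 among Bogdan, Danuta, Ireneusz.
Bogdan is living and takes 1/16.
Danuta predeceased; the 1/16 allotted to Danuta's branch passes to Danuta's issue by representation.
Czeslaw is the sole taker at this level and receives the full 1/16.
Ireneusz is living and takes 1/16.

Agnieszka 1/16; Bogdan 1/16; Czeslaw 1/16; Grzegorz 3/16; Ireneusz 1/16; Ludmila 3/64; Nadia 3/64; Pelagia 1/16; Radoslaw 1/4; Tadeusz 3/64; Urszula 1/16; Waclaw 3/64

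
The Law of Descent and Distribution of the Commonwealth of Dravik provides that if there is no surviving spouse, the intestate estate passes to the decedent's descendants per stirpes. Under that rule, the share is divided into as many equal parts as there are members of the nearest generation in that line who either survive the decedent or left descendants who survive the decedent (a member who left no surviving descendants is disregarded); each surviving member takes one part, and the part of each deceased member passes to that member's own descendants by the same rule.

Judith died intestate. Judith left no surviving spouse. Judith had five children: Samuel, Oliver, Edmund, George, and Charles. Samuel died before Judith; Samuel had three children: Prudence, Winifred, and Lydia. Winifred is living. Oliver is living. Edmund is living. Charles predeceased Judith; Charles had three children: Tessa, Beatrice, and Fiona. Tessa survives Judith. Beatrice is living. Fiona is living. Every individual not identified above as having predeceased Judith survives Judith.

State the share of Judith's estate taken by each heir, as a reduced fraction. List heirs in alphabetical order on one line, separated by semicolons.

Beatrice 1/15; Edmund 1/5; Fiona 1/15; George 1/5; Lydia 1/15; Oliver 1/5; Prudence 1/15; Tessa 1/15; Winifred 1/15

There is no surviving spouse, so the entire estate passes to Judith's descendants per stirpes.
The estate is divided into 5 equal shares of 1/5 among Samuel, Oliver, Edmund, George, Charles.
Samuel predeceased; the 1/5 allotted to Samuel's branch passes to Samuel's issue by representation.
The 1/5 is divided into 3 equal shares of 1/15 among Prudence, Winifred, Lydia.
Prudence is living and takes 1/15.
Winifred is living and takes 1/15.
Lydia is living and takes 1/15.
Oliver is living and takes 1/5.
Edmund is living and takes 1/5.
George is living and takes 1/5.
Charles predeceased; the 1/5 allotted to Charles's branch passes to Charles's issue by representation.
The 1/5 is divided into 3 equal shares of 1/15 among Tessa, Beatrice, Fiona.
Tessa is living and takes 1/15.
Beatrice is living and takes 1/15.
Fiona is living and takes 1/15.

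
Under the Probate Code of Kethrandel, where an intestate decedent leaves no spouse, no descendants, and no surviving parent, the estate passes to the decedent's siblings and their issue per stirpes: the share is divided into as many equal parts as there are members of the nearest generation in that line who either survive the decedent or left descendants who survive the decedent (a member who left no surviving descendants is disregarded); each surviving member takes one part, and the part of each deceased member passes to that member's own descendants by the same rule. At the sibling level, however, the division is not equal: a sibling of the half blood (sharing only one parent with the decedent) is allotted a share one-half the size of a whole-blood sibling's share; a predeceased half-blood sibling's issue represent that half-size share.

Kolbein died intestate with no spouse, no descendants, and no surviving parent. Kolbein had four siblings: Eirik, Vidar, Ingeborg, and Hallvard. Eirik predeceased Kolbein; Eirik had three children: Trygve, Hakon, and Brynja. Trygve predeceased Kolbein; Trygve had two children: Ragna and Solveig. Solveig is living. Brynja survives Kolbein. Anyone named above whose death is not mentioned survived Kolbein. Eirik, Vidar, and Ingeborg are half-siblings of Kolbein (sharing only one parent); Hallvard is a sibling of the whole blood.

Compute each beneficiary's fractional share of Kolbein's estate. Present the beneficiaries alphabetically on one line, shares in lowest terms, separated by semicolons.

No spouse, descendants, or parent survives, so the estate passes to Kolbein's siblings per stirpes.
Half-blood siblings count for one-half the weight of whole-blood siblings at the initial division.
Dividing 1 in proportion to weights (total weight 5/2): Eirik (weight 1/2) → 1/5; Vidar (weight 1/2) → 1/5; Ingeborg (weight 1/2) → 1/5; Hallvard (weight 1) → 2/5.
Eirik predeceased; the 1/5 allotted to Eirik's branch passes to Eirik's issue by representation.
The 1/5 is divided into 3 equal shares of 1/15 among Trygve, Hakon, Brynja.
Trygve predeceased; the 1/15 allotted to Trygve's branch passes to Trygve's issue by representation.
The 1/15 is divided into 2 equal shares of 1/30 among Ragna, Solveig.
Ragna is living and takes 1/30.
Solveig is living and takes 1/30.
Hakon is living and takes 1/15.
Brynja is living and takes 1/15.
Vidar is living and takes 1/5.
Ingeborg is living and takes 1/5.
Hallvard is living and takes 2/5.

Brynja 1/15; Hakon 1/15; Hallvard 2/5; Ingeborg 1/5; Ragna 1/30; Solveig 1/30; Vidar 1/5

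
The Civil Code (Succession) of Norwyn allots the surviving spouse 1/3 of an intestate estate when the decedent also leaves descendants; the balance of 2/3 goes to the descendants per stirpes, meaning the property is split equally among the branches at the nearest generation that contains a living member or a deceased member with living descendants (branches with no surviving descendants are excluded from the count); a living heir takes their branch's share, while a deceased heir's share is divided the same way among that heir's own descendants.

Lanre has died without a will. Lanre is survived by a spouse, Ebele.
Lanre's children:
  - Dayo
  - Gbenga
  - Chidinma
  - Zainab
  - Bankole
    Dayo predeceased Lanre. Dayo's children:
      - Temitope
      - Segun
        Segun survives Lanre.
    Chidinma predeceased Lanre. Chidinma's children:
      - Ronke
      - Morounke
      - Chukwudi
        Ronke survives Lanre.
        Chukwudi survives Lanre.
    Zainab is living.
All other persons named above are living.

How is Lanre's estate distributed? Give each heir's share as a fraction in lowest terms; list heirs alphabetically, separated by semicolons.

Bankole 2/15; Chukwudi 2/45; Ebele 1/3; Gbenga 2/15; Morounke 2/45; Ronke 2/45; Segun 1/15; Temitope 1/15; Zainab 2/15

Ebele, as surviving spouse, takes 1/3.
The remaining 2/3 passes to Lanre's descendants per stirpes.
The 2/3 is divided into 5 equal shares of 2/15 among Dayo, Gbenga, Chidinma, Zainab, Bankole.
Dayo predeceased; the 2/15 allotted to Dayo's branch passes to Dayo's issue by representation.
The 2/15 is divided into 2 equal shares of 1/15 among Temitope, Segun.
Temitope is living and takes 1/15.
Segun is living and takes 1/15.
Gbenga is living and takes 2/15.
Chidinma predeceased; the 2/15 allotted to Chidinma's branch passes to Chidinma's issue by representation.
The 2/15 is divided into 3 equal shares of 2/45 among Ronke, Morounke, Chukwudi.
Ronke is living and takes 2/45.
Morounke is living and takes 2/45.
Chukwudi is living and takes 2/45.
Zainab is living and takes 2/15.
Bankole is living and takes 2/15.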